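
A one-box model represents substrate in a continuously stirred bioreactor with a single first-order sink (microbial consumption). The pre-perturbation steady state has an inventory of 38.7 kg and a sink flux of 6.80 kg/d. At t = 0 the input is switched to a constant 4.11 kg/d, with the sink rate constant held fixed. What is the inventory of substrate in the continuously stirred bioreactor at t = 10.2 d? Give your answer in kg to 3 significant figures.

25.9 kg

Residence time τ = M₀/F₀ = 5.691 d. The eventual steady state is M_∞ = M₀·(F₁/F₀) = 38.7 × 4.11/6.80 = 23.391 kg.
The anomaly ΔM(t) = M(t) − M_∞ decays as ΔM₀·e^(−t/τ) with ΔM₀ = 38.7 − 23.391 = 15.31 kg.
At t = 10.2 d, e^(−t/τ) = e^(−1.792) = 0.1666, so ΔM = 2.550 kg and M = 23.391 + 2.550 = 25.941 kg.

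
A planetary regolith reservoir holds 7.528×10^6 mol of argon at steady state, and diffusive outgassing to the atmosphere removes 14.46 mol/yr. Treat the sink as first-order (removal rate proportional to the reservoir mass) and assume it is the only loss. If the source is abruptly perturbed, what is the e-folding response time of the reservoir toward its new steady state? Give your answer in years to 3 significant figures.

521000 yr

For a linear reservoir the response time equals the residence time τ = M/F.
τ = 7.528×10^6 / 14.46 = 520600 yr.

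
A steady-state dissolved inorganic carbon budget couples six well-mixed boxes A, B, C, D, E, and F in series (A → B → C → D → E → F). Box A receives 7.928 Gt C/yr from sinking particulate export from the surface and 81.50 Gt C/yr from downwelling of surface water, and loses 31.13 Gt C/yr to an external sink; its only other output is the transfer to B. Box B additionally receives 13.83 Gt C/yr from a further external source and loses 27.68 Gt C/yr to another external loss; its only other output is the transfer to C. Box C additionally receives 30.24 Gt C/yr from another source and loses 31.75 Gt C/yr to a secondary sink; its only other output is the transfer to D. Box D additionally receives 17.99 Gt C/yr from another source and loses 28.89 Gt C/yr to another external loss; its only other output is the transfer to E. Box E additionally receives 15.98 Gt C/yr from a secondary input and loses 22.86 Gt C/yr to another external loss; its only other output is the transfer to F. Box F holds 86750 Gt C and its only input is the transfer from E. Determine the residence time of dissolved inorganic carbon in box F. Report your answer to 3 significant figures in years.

3450 yr

Box A: F(A→B) = (7.928 + 81.50) − 31.13 = 58.298 Gt C/yr.
Box B: F(B→C) = (58.298 + 13.83) − 27.68 = 44.448 Gt C/yr.
Box C: F(C→D) = (44.448 + 30.24) − 31.75 = 42.938 Gt C/yr.
Box D: F(D→E) = (42.938 + 17.99) − 28.89 = 32.038 Gt C/yr.
Box E: F(E→F) = (32.038 + 15.98) − 22.86 = 25.158 Gt C/yr.
Box F throughput = its input = 25.158 Gt C/yr; τ = 86750 / 25.158 = 3448 yr.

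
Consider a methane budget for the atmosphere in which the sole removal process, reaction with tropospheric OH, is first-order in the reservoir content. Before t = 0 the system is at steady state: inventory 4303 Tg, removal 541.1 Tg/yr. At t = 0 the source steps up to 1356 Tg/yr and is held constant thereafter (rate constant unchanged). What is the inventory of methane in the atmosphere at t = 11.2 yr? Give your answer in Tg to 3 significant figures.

9200 Tg

Residence time τ = M₀/F₀ = 7.952 yr. The eventual steady state is M_∞ = M₀·(F₁/F₀) = 4303 × 1356/541.1 = 10783 Tg.
The anomaly ΔM(t) = M(t) − M_∞ decays as ΔM₀·e^(−t/τ) with ΔM₀ = 4303 − 10783 = −6480 Tg.
At t = 11.2 yr, e^(−t/τ) = e^(−1.408) = 0.2445, so ΔM = −1585 Tg and M = 10783 − 1585 = 9198.7 Tg.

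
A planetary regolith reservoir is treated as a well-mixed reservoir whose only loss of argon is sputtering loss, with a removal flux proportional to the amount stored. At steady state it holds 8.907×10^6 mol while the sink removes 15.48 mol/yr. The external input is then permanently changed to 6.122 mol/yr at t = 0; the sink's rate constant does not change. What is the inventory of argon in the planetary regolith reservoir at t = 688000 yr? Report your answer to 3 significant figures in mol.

The sink rate constant is k = F₀/M₀ = 15.48/8.907×10^6 = 1.738×10^-6 yr⁻¹.
Solving dM/dt = F₁ − kM with M(0) = M₀ gives M(t) = F₁/k + (M₀ − F₁/k)·e^(−kt).
F₁/k = 6.122/1.738×10^-6 = 3.5225×10^6 mol; kt = 1.738×10^-6 × 688000 = 1.196, e^(−kt) = 0.3025.
M(688000) = 3.5225×10^6 + (8.907×10^6 − 3.5225×10^6) × 0.3025 = 3.5225×10^6 + 1.629×10^6 = 5.1513×10^6 mol.

5.15×10^6 mol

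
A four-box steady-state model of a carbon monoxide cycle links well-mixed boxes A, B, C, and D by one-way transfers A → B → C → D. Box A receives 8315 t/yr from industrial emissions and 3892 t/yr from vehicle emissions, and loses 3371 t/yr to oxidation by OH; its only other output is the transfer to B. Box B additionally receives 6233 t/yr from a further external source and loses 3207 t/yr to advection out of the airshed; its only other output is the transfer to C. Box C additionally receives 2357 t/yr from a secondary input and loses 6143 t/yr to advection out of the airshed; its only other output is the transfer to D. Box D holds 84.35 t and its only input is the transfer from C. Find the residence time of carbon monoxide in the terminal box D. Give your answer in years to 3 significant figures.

Box A: F(A→B) = (8315 + 3892) − 3371 = 8836.0 t/yr.
Box B: F(B→C) = (8836.0 + 6233) − 3207 = 11862 t/yr.
Box C: F(C→D) = (11862 + 2357) − 6143 = 8076.0 t/yr.
Box D throughput = its input = 8076.0 t/yr; τ = 84.35 / 8076.0 = 0.01044 yr.

0.0104 yr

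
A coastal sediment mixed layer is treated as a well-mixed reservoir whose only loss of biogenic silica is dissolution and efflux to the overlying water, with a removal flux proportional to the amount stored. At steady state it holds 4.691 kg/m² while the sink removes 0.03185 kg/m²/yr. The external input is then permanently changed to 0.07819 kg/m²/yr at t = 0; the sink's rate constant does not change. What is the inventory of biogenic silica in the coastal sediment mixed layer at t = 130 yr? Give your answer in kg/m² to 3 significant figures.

8.69 kg/m²

τ = M₀/F₀ = 4.691/0.03185 = 147.3 yr; rate constant k = 1/τ.
New steady state M_∞ = F₁/k = F₁·τ = 0.07819 × 147.3 = 11.516 kg/m².
M(t) = M_∞ + (M₀ − M_∞)·e^(−t/τ); t/τ = 130/147.3 = 0.8826, so e^(−t/τ) = 0.4137.
M(t) = 11.516 − 6.825 × 0.4137 = 8.6927 kg/m².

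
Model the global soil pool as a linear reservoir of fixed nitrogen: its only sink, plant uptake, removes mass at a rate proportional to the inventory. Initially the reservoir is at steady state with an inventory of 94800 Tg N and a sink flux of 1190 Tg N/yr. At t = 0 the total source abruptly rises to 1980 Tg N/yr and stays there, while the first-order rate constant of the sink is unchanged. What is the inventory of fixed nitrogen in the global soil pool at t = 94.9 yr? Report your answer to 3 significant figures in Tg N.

139000 Tg N

Residence time τ = M₀/F₀ = 79.66 yr. The eventual steady state is M_∞ = M₀·(F₁/F₀) = 94800 × 1980/1190 = 157730 Tg N.
The anomaly ΔM(t) = M(t) − M_∞ decays as ΔM₀·e^(−t/τ) with ΔM₀ = 94800 − 157730 = −62930 Tg N.
At t = 94.9 yr, e^(−t/τ) = e^(−1.191) = 0.3038, so ΔM = −19120 Tg N and M = 157730 − 19120 = 138610 Tg N.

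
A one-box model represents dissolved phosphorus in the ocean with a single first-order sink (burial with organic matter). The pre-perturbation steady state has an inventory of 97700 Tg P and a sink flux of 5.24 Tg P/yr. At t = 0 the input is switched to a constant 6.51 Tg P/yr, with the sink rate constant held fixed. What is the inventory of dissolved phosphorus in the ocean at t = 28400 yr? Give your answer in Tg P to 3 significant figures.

τ = M₀/F₀ = 97700/5.24 = 18650 yr; rate constant k = 1/τ.
New steady state M_∞ = F₁/k = F₁·τ = 6.51 × 18650 = 121380 Tg P.
M(t) = M_∞ + (M₀ − M_∞)·e^(−t/τ); t/τ = 28400/18650 = 1.523, so e^(−t/τ) = 0.2180.
M(t) = 121380 − 23680 × 0.2180 = 116220 Tg P.

116000 Tg P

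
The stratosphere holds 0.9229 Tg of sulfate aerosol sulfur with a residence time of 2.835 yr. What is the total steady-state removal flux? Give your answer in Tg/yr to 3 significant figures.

0.326 Tg/yr

F = M / τ = 0.9229 / 2.835 = 0.3255 Tg/yr.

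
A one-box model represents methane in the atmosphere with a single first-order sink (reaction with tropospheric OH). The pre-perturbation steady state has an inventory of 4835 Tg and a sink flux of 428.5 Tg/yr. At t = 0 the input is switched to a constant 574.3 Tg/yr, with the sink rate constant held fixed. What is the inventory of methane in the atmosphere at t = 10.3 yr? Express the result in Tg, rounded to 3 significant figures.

5820 Tg

Residence time τ = M₀/F₀ = 11.28 yr. The eventual steady state is M_∞ = M₀·(F₁/F₀) = 4835 × 574.3/428.5 = 6480.1 Tg.
The anomaly ΔM(t) = M(t) − M_∞ decays as ΔM₀·e^(−t/τ) with ΔM₀ = 4835 − 6480.1 = −1645 Tg.
At t = 10.3 yr, e^(−t/τ) = e^(−0.9128) = 0.4014, so ΔM = −660.3 Tg and M = 6480.1 − 660.3 = 5819.8 Tg.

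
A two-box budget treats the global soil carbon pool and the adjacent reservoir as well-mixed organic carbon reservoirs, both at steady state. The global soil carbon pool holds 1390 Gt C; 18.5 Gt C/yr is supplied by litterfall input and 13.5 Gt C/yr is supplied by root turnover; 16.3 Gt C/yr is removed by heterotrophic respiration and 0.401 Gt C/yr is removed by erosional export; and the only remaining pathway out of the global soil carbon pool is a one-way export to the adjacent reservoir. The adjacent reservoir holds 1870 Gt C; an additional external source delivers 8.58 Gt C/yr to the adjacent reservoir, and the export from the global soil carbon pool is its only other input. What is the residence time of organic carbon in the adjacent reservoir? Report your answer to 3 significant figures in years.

Balance the global soil carbon pool: ΣF_in = 18.5 + 13.5 = 32.000 Gt C/yr.
Export to the adjacent reservoir = ΣF_in − (16.3 + 0.401) = 15.299 Gt C/yr.
Total input to the adjacent reservoir = 15.299 + 8.58 = 23.879 Gt C/yr; at steady state this equals its total output.
τ = M / F = 1870 / 23.879 = 78.31 yr.

78.3 yr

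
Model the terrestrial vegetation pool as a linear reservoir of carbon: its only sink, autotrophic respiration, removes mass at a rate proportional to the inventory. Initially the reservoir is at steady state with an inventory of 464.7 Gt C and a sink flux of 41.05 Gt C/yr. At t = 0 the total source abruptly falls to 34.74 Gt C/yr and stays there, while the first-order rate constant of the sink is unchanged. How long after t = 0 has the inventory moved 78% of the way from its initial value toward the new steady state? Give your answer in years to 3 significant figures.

17.1 yr

τ = M₀/F₀ = 464.7/41.05 = 11.32 yr.
The remaining gap fraction is e^(−t/τ); 78% covered ⇒ e^(−t/τ) = 0.220.
t = −τ ln(0.220) = 11.32 × 1.514 = 17.14 yr.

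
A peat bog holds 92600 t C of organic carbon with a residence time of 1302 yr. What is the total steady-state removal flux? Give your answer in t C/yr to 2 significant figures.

71 t C/yr

F = M / τ = 92600 / 1302 = 71.12 t C/yr.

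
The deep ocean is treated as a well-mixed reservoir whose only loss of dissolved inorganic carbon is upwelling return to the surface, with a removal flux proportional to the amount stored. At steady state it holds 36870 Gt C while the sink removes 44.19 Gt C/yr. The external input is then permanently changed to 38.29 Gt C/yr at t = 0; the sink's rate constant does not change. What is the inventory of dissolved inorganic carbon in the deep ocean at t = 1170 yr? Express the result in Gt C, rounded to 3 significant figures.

33200 Gt C

The sink rate constant is k = F₀/M₀ = 44.19/36870 = 0.001199 yr⁻¹.
Solving dM/dt = F₁ − kM with M(0) = M₀ gives M(t) = F₁/k + (M₀ − F₁/k)·e^(−kt).
F₁/k = 38.29/0.001199 = 31947 Gt C; kt = 0.001199 × 1170 = 1.402, e^(−kt) = 0.2460.
M(1170) = 31947 + (36870 − 31947) × 0.2460 = 31947 + 1211 = 33158 Gt C.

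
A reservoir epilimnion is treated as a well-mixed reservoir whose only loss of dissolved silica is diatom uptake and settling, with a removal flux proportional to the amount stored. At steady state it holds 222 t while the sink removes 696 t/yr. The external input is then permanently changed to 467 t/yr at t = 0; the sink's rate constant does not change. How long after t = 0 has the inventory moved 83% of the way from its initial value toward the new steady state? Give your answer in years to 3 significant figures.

τ = M₀/F₀ = 222/696 = 0.3190 yr.
The remaining gap fraction is e^(−t/τ); 83% covered ⇒ e^(−t/τ) = 0.170.
t = −τ ln(0.170) = 0.3190 × 1.772 = 0.5652 yr.

0.565 yr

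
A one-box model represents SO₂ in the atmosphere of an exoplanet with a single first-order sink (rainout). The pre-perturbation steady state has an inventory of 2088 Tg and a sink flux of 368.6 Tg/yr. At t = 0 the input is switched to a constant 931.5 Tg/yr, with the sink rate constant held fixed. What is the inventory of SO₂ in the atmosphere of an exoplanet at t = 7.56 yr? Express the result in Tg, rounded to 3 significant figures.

4440 Tg

Residence time τ = M₀/F₀ = 5.665 yr. The eventual steady state is M_∞ = M₀·(F₁/F₀) = 2088 × 931.5/368.6 = 5276.6 Tg.
The anomaly ΔM(t) = M(t) − M_∞ decays as ΔM₀·e^(−t/τ) with ΔM₀ = 2088 − 5276.6 = −3189 Tg.
At t = 7.56 yr, e^(−t/τ) = e^(−1.335) = 0.2633, so ΔM = −839.5 Tg and M = 5276.6 − 839.5 = 4437.2 Tg.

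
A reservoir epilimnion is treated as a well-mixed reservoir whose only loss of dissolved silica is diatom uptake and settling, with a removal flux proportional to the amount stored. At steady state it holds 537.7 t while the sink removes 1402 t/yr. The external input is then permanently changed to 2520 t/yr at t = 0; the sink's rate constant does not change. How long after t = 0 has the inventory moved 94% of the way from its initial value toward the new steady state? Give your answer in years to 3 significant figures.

1.08 yr

τ = M₀/F₀ = 537.7/1402 = 0.3835 yr.
The remaining gap fraction is e^(−t/τ); 94% covered ⇒ e^(−t/τ) = 0.0600.
t = −τ ln(0.0600) = 0.3835 × 2.813 = 1.079 yr.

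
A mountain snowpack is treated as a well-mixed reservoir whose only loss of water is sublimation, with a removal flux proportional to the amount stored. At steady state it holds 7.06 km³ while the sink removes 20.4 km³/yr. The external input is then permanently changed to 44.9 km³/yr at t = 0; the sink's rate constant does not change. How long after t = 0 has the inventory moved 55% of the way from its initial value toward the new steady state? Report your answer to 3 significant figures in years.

τ = M₀/F₀ = 7.06/20.4 = 0.3461 yr.
The remaining gap fraction is e^(−t/τ); 55% covered ⇒ e^(−t/τ) = 0.450.
t = −τ ln(0.450) = 0.3461 × 0.7985 = 0.2763 yr.

0.276 yr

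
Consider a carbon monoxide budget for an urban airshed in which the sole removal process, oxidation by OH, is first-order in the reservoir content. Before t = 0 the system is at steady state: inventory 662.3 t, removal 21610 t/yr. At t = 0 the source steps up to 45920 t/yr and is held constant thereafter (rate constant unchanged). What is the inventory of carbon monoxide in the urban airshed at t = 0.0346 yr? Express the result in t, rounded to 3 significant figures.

The sink rate constant is k = F₀/M₀ = 21610/662.3 = 32.63 yr⁻¹.
Solving dM/dt = F₁ − kM with M(0) = M₀ gives M(t) = F₁/k + (M₀ − F₁/k)·e^(−kt).
F₁/k = 45920/32.63 = 1407.3 t; kt = 32.63 × 0.0346 = 1.129, e^(−kt) = 0.3234.
M(0.0346) = 1407.3 + (662.3 − 1407.3) × 0.3234 = 1407.3 − 240.9 = 1166.4 t.

1170 t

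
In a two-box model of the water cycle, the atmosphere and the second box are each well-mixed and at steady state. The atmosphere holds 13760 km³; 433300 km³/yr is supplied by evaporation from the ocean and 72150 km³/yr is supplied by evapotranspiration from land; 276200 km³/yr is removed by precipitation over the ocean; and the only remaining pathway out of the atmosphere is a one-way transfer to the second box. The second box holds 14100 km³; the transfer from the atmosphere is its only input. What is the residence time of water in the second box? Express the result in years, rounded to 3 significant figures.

Balance the atmosphere: ΣF_in = 433300 + 72150 = 505450 km³/yr.
Transfer to the second box = ΣF_in − (276200) = 229250 km³/yr.
At steady state the output of the second box equals its input, 229250 km³/yr.
τ = M / F = 14100 / 229250 = 0.06150 yr.

0.0615 yr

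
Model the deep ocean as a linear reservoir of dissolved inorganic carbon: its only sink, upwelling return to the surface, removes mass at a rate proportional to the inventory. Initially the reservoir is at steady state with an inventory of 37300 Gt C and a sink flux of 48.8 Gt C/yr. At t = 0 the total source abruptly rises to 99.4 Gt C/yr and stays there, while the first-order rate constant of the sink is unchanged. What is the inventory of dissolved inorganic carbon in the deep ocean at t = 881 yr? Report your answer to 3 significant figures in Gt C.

τ = M₀/F₀ = 37300/48.8 = 764.3 yr; rate constant k = 1/τ.
New steady state M_∞ = F₁/k = F₁·τ = 99.4 × 764.3 = 75976 Gt C.
M(t) = M_∞ + (M₀ − M_∞)·e^(−t/τ); t/τ = 881/764.3 = 1.153, so e^(−t/τ) = 0.3158.
M(t) = 75976 − 38680 × 0.3158 = 63762 Gt C.

63800 Gt C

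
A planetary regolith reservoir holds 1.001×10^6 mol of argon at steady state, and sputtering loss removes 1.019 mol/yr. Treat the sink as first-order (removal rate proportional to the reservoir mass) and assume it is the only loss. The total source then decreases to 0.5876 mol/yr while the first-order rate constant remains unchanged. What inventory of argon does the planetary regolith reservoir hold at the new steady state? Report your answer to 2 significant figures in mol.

Rate constant k = F/M = 1.019 / 1.001×10^6 = 1.018×10^-6 yr⁻¹.
At the new steady state, source = k·M_new ⇒ M_new = 0.5876 / 1.018×10^-6 = 577200 mol.
(Equivalently M_new = M × F_new/F_old = 1.001×10^6 × 0.5876/1.019.)

580000 mol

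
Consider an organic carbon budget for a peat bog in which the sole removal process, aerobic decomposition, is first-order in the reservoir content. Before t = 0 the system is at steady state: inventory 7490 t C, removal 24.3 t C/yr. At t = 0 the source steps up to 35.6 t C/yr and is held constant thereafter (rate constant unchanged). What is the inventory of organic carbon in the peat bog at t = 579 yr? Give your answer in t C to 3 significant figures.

τ = M₀/F₀ = 7490/24.3 = 308.2 yr; rate constant k = 1/τ.
New steady state M_∞ = F₁/k = F₁·τ = 35.6 × 308.2 = 10973 t C.
M(t) = M_∞ + (M₀ − M_∞)·e^(−t/τ); t/τ = 579/308.2 = 1.878, so e^(−t/τ) = 0.1528.
M(t) = 10973 − 3483 × 0.1528 = 10441 t C.

10400 t C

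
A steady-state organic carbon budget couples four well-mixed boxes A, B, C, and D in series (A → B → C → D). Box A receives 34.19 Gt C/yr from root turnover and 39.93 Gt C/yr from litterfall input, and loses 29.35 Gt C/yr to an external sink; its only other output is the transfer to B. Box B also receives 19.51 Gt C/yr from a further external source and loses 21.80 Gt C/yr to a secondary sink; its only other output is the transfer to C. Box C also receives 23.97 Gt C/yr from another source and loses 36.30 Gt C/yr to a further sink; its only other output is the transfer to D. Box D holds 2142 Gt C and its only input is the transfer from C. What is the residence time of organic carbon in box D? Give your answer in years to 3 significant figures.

Box A: F(A→B) = (34.19 + 39.93) − 29.35 = 44.770 Gt C/yr.
Box B: F(B→C) = (44.770 + 19.51) − 21.80 = 42.480 Gt C/yr.
Box C: F(C→D) = (42.480 + 23.97) − 36.30 = 30.150 Gt C/yr.
Box D throughput = its input = 30.150 Gt C/yr; τ = 2142 / 30.150 = 71.04 yr.

71.0 yr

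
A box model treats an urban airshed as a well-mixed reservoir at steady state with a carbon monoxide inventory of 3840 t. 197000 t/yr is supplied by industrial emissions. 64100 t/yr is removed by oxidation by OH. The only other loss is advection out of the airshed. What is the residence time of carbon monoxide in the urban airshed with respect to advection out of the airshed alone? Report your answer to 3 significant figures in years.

0.0289 yr

At steady state ΣF_in = ΣF_out.
ΣF_in = 197000 t/yr.
Advection out of the airshed flux = ΣF_in − (64100) = 197000 − 64100 = 132900 t/yr.
τ = M / F = 3840 / 132900 = 0.02889 yr.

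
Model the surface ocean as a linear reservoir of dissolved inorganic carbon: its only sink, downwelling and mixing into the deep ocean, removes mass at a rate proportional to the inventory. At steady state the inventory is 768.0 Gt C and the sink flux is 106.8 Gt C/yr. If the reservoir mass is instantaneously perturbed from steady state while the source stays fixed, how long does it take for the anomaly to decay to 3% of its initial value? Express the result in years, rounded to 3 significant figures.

For a linear reservoir the anomaly decays as exp(−t/τ) with τ = M/F = 768.0/106.8 = 7.191 yr.
exp(−t/τ) = 0.03 ⇒ t = −τ ln(0.03) = 7.191 × 3.507 = 25.22 yr.

25.2 yr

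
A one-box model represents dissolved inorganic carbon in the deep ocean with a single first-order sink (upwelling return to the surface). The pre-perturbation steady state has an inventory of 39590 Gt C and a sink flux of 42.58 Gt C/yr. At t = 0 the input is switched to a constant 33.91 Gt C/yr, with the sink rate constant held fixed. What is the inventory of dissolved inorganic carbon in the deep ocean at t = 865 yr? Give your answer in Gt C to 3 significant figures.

Residence time τ = M₀/F₀ = 929.8 yr. The eventual steady state is M_∞ = M₀·(F₁/F₀) = 39590 × 33.91/42.58 = 31529 Gt C.
The anomaly ΔM(t) = M(t) − M_∞ decays as ΔM₀·e^(−t/τ) with ΔM₀ = 39590 − 31529 = 8061 Gt C.
At t = 865 yr, e^(−t/τ) = e^(−0.9303) = 0.3944, so ΔM = 3180 Gt C and M = 31529 + 3180 = 34708 Gt C.

34700 Gt C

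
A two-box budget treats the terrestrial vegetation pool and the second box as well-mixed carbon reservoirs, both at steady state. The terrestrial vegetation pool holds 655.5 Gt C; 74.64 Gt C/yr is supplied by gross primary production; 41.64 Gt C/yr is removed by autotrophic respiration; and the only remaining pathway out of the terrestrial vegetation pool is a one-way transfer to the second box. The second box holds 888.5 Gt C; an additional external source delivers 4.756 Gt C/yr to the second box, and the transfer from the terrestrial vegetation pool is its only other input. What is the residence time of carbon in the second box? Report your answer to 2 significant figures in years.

Balance the terrestrial vegetation pool: ΣF_in = 74.640 Gt C/yr.
Transfer to the second box = ΣF_in − (41.64) = 33.000 Gt C/yr.
Total input to the second box = 33.000 + 4.756 = 37.756 Gt C/yr; at steady state this equals its total output.
τ = M / F = 888.5 / 37.756 = 23.53 yr.

24 yr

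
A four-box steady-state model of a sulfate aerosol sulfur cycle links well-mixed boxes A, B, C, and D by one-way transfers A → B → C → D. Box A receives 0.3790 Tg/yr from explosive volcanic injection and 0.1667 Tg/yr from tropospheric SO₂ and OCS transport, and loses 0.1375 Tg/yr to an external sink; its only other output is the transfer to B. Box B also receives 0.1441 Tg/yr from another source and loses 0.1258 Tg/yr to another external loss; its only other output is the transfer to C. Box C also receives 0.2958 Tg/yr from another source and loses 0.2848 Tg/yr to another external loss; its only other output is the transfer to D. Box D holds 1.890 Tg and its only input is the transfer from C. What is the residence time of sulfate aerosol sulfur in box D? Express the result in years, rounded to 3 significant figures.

4.32 yr

Box A: F(A→B) = (0.3790 + 0.1667) − 0.1375 = 0.40820 Tg/yr.
Box B: F(B→C) = (0.40820 + 0.1441) − 0.1258 = 0.42650 Tg/yr.
Box C: F(C→D) = (0.42650 + 0.2958) − 0.2848 = 0.43750 Tg/yr.
Box D throughput = its input = 0.43750 Tg/yr; τ = 1.890 / 0.43750 = 4.320 yr.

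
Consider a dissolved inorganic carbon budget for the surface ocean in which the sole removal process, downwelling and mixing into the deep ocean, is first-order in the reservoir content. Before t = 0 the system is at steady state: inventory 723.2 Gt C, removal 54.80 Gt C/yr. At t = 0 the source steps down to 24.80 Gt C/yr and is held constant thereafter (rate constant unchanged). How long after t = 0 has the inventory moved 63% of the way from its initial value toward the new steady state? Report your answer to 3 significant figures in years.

τ = M₀/F₀ = 723.2/54.80 = 13.20 yr.
The remaining gap fraction is e^(−t/τ); 63% covered ⇒ e^(−t/τ) = 0.370.
t = −τ ln(0.370) = 13.20 × 0.9943 = 13.12 yr.

13.1 yr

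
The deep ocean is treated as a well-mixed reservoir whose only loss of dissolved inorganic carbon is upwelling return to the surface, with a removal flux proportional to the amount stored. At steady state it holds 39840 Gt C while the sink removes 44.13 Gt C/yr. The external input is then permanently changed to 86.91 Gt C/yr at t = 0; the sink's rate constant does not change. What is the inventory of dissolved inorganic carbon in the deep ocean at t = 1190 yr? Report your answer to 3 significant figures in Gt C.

The sink rate constant is k = F₀/M₀ = 44.13/39840 = 0.001108 yr⁻¹.
Solving dM/dt = F₁ − kM with M(0) = M₀ gives M(t) = F₁/k + (M₀ − F₁/k)·e^(−kt).
F₁/k = 86.91/0.001108 = 78461 Gt C; kt = 0.001108 × 1190 = 1.318, e^(−kt) = 0.2676.
M(1190) = 78461 + (39840 − 78461) × 0.2676 = 78461 − 10340 = 68125 Gt C.

68100 Gt C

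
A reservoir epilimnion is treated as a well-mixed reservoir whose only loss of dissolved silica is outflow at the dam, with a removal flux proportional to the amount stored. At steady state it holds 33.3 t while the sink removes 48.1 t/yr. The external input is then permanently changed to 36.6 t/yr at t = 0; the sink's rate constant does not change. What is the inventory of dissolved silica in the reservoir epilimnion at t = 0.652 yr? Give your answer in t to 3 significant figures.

28.4 t

The sink rate constant is k = F₀/M₀ = 48.1/33.3 = 1.444 yr⁻¹.
Solving dM/dt = F₁ − kM with M(0) = M₀ gives M(t) = F₁/k + (M₀ − F₁/k)·e^(−kt).
F₁/k = 36.6/1.444 = 25.338 t; kt = 1.444 × 0.652 = 0.9418, e^(−kt) = 0.3899.
M(0.652) = 25.338 + (33.3 − 25.338) × 0.3899 = 25.338 + 3.104 = 28.443 t.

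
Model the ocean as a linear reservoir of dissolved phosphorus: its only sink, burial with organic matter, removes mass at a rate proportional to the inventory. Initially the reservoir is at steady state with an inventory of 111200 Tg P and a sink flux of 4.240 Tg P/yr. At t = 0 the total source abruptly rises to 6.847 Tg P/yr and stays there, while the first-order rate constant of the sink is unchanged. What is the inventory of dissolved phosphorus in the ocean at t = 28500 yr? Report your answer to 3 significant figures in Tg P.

τ = M₀/F₀ = 111200/4.240 = 26230 yr; rate constant k = 1/τ.
New steady state M_∞ = F₁/k = F₁·τ = 6.847 × 26230 = 179570 Tg P.
M(t) = M_∞ + (M₀ − M_∞)·e^(−t/τ); t/τ = 28500/26230 = 1.087, so e^(−t/τ) = 0.3373.
M(t) = 179570 − 68370 × 0.3373 = 156510 Tg P.

157000 Tg P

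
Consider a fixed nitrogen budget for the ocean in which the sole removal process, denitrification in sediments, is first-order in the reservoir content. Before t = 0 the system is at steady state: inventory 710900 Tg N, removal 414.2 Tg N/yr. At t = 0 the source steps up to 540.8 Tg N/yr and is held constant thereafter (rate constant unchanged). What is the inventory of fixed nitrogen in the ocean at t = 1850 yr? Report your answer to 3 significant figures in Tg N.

τ = M₀/F₀ = 710900/414.2 = 1716 yr; rate constant k = 1/τ.
New steady state M_∞ = F₁/k = F₁·τ = 540.8 × 1716 = 928190 Tg N.
M(t) = M_∞ + (M₀ − M_∞)·e^(−t/τ); t/τ = 1850/1716 = 1.078, so e^(−t/τ) = 0.3403.
M(t) = 928190 − 217300 × 0.3403 = 854240 Tg N.

854000 Tg N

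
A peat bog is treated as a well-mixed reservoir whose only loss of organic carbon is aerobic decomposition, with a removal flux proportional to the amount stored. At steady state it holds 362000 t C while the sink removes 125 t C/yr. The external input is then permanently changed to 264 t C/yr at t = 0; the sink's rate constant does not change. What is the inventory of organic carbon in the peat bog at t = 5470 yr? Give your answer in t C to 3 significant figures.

Residence time τ = M₀/F₀ = 2896 yr. The eventual steady state is M_∞ = M₀·(F₁/F₀) = 362000 × 264/125 = 764540 t C.
The anomaly ΔM(t) = M(t) − M_∞ decays as ΔM₀·e^(−t/τ) with ΔM₀ = 362000 − 764540 = −402500 t C.
At t = 5470 yr, e^(−t/τ) = e^(−1.889) = 0.1513, so ΔM = −60890 t C and M = 764540 − 60890 = 703660 t C.

704000 t C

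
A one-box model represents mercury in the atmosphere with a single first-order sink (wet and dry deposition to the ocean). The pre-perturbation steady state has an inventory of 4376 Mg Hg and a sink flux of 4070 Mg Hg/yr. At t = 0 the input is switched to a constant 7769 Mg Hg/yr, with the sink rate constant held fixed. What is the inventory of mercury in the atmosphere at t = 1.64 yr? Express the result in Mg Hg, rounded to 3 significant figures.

7490 Mg Hg

The sink rate constant is k = F₀/M₀ = 4070/4376 = 0.9301 yr⁻¹.
Solving dM/dt = F₁ − kM with M(0) = M₀ gives M(t) = F₁/k + (M₀ − F₁/k)·e^(−kt).
F₁/k = 7769/0.9301 = 8353.1 Mg Hg; kt = 0.9301 × 1.64 = 1.525, e^(−kt) = 0.2176.
M(1.64) = 8353.1 + (4376 − 8353.1) × 0.2176 = 8353.1 − 865.2 = 7487.9 Mg Hg.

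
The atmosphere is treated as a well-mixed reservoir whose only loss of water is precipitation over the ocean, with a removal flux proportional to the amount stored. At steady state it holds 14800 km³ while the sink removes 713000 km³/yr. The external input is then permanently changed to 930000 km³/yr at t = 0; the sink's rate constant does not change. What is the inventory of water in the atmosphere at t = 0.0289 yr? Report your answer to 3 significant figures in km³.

18200 km³

The sink rate constant is k = F₀/M₀ = 713000/14800 = 48.18 yr⁻¹.
Solving dM/dt = F₁ − kM with M(0) = M₀ gives M(t) = F₁/k + (M₀ − F₁/k)·e^(−kt).
F₁/k = 930000/48.18 = 19304 km³; kt = 48.18 × 0.0289 = 1.392, e^(−kt) = 0.2485.
M(0.0289) = 19304 + (14800 − 19304) × 0.2485 = 19304 − 1119 = 18185 km³.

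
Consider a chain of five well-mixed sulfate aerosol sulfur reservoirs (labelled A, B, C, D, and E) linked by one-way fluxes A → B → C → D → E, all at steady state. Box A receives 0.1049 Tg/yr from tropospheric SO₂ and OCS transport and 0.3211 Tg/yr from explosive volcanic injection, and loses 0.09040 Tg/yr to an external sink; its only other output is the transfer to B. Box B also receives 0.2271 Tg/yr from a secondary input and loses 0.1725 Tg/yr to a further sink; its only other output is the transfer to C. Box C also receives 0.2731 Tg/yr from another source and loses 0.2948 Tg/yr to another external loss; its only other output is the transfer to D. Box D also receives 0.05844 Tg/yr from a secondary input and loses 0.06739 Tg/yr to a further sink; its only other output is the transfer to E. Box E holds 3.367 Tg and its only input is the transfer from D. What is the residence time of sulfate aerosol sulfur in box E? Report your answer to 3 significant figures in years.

Box A: F(A→B) = (0.1049 + 0.3211) − 0.09040 = 0.33560 Tg/yr.
Box B: F(B→C) = (0.33560 + 0.2271) − 0.1725 = 0.39020 Tg/yr.
Box C: F(C→D) = (0.39020 + 0.2731) − 0.2948 = 0.36850 Tg/yr.
Box D: F(D→E) = (0.36850 + 0.05844) − 0.06739 = 0.35955 Tg/yr.
Box E throughput = its input = 0.35955 Tg/yr; τ = 3.367 / 0.35955 = 9.364 yr.

9.36 yr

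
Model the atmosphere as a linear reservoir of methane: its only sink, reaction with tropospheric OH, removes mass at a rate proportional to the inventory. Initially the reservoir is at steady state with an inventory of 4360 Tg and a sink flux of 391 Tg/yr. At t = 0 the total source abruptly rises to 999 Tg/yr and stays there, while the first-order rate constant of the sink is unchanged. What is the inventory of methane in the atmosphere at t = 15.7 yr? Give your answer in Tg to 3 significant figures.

9480 Tg

τ = M₀/F₀ = 4360/391 = 11.15 yr; rate constant k = 1/τ.
New steady state M_∞ = F₁/k = F₁·τ = 999 × 11.15 = 11140 Tg.
M(t) = M_∞ + (M₀ − M_∞)·e^(−t/τ); t/τ = 15.7/11.15 = 1.408, so e^(−t/τ) = 0.2446.
M(t) = 11140 − 6780 × 0.2446 = 9481.1 Tg.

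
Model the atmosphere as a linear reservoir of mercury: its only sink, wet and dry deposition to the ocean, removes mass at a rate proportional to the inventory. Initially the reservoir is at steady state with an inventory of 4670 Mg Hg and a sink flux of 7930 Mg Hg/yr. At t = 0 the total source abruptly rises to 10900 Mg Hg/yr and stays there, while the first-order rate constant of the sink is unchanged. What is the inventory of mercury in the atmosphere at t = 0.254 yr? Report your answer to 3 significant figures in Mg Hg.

Residence time τ = M₀/F₀ = 0.5889 yr. The eventual steady state is M_∞ = M₀·(F₁/F₀) = 4670 × 10900/7930 = 6419.0 Mg Hg.
The anomaly ΔM(t) = M(t) − M_∞ decays as ΔM₀·e^(−t/τ) with ΔM₀ = 4670 − 6419.0 = −1749 Mg Hg.
At t = 0.254 yr, e^(−t/τ) = e^(−0.4313) = 0.6497, so ΔM = −1136 Mg Hg and M = 6419.0 − 1136 = 5282.8 Mg Hg.

5280 Mg Hg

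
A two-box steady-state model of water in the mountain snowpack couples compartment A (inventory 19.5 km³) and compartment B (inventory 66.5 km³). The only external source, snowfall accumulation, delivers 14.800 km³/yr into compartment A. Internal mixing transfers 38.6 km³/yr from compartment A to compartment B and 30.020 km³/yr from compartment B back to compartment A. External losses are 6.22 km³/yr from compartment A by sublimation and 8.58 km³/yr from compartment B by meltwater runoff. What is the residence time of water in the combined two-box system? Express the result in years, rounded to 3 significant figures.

5.81 yr

For the system as a whole, the A↔B exchange is internal and contributes nothing to the throughput; only the external sinks remove mass.
M_total = 19.5 + 66.5 = 86.000 km³.
ΣF_external_out = 6.22 + 8.58 = 14.800 km³/yr.
τ = M_total / ΣF_ext = 86.000 / 14.800 = 5.811 yr.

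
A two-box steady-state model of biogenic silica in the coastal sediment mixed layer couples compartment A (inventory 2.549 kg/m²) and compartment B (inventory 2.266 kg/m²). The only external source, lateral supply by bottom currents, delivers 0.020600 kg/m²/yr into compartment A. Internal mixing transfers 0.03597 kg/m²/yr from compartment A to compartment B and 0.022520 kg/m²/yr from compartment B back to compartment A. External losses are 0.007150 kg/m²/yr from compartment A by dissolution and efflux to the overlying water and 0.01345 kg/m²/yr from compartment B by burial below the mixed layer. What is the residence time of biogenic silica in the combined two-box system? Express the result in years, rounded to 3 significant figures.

234 yr

Residence time in the combined system uses the total inventory and the total *external* removal — internal exchanges between the two boxes cancel.
M_total = 2.549 + 2.266 = 4.8150 kg/m².
ΣF_external_out = 0.007150 + 0.01345 = 0.020600 kg/m²/yr.
τ = M_total / ΣF_ext = 4.8150 / 0.020600 = 233.7 yr.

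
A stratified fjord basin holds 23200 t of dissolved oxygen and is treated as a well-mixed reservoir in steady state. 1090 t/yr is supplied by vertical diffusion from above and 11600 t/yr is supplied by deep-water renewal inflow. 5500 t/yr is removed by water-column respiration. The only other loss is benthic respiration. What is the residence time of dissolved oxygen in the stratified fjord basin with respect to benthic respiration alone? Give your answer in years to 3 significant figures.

At steady state ΣF_in = ΣF_out.
ΣF_in = 1090 + 11600 = 12690 t/yr.
Benthic respiration flux = ΣF_in − (5500) = 12690 − 5500 = 7190 t/yr.
τ = M / F = 23200 / 7190 = 3.227 yr.

3.23 yr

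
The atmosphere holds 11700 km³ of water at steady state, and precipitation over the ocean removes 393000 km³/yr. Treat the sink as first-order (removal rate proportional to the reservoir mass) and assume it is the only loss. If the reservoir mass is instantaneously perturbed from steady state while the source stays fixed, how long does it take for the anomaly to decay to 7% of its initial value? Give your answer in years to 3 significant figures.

0.0792 yr

For a linear reservoir the anomaly decays as exp(−t/τ) with τ = M/F = 11700/393000 = 0.02977 yr.
exp(−t/τ) = 0.07 ⇒ t = −τ ln(0.07) = 0.02977 × 2.659 = 0.07917 yr.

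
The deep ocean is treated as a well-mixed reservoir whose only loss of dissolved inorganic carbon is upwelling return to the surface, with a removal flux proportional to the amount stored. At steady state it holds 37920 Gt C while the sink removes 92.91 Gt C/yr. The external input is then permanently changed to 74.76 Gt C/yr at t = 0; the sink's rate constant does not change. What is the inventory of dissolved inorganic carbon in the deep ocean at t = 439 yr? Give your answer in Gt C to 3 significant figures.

33000 Gt C

The sink rate constant is k = F₀/M₀ = 92.91/37920 = 0.002450 yr⁻¹.
Solving dM/dt = F₁ − kM with M(0) = M₀ gives M(t) = F₁/k + (M₀ − F₁/k)·e^(−kt).
F₁/k = 74.76/0.002450 = 30512 Gt C; kt = 0.002450 × 439 = 1.076, e^(−kt) = 0.3411.
M(439) = 30512 + (37920 − 30512) × 0.3411 = 30512 + 2527 = 33039 Gt C.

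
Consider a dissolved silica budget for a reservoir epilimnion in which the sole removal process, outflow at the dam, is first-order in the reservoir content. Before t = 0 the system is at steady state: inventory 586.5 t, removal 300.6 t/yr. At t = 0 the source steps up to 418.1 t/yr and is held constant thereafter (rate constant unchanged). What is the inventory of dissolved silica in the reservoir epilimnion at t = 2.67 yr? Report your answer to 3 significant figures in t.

757 t

The sink rate constant is k = F₀/M₀ = 300.6/586.5 = 0.5125 yr⁻¹.
Solving dM/dt = F₁ − kM with M(0) = M₀ gives M(t) = F₁/k + (M₀ − F₁/k)·e^(−kt).
F₁/k = 418.1/0.5125 = 815.75 t; kt = 0.5125 × 2.67 = 1.368, e^(−kt) = 0.2545.
M(2.67) = 815.75 + (586.5 − 815.75) × 0.2545 = 815.75 − 58.34 = 757.41 t.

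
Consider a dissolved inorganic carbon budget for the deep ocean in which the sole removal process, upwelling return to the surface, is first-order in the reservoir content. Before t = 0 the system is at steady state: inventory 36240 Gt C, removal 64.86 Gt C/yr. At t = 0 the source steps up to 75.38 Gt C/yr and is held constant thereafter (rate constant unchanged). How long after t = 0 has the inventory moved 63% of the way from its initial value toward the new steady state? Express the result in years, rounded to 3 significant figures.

556 yr

τ = M₀/F₀ = 36240/64.86 = 558.7 yr.
The remaining gap fraction is e^(−t/τ); 63% covered ⇒ e^(−t/τ) = 0.370.
t = −τ ln(0.370) = 558.7 × 0.9943 = 555.5 yr.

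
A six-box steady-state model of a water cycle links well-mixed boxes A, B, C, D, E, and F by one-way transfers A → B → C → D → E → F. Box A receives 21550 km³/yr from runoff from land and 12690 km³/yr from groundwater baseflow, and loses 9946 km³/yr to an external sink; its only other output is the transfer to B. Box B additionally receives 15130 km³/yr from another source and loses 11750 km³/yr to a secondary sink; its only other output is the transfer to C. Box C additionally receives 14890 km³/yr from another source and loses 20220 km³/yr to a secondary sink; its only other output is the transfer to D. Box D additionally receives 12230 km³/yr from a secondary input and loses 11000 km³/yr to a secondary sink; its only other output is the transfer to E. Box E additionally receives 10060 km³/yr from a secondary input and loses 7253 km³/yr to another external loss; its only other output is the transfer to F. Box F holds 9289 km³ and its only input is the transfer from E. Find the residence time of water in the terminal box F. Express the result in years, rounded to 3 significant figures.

0.352 yr

Box A: F(A→B) = (21550 + 12690) − 9946 = 24294 km³/yr.
Box B: F(B→C) = (24294 + 15130) − 11750 = 27674 km³/yr.
Box C: F(C→D) = (27674 + 14890) − 20220 = 22344 km³/yr.
Box D: F(D→E) = (22344 + 12230) − 11000 = 23574 km³/yr.
Box E: F(E→F) = (23574 + 10060) − 7253 = 26381 km³/yr.
Box F throughput = its input = 26381 km³/yr; τ = 9289 / 26381 = 0.3521 yr.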